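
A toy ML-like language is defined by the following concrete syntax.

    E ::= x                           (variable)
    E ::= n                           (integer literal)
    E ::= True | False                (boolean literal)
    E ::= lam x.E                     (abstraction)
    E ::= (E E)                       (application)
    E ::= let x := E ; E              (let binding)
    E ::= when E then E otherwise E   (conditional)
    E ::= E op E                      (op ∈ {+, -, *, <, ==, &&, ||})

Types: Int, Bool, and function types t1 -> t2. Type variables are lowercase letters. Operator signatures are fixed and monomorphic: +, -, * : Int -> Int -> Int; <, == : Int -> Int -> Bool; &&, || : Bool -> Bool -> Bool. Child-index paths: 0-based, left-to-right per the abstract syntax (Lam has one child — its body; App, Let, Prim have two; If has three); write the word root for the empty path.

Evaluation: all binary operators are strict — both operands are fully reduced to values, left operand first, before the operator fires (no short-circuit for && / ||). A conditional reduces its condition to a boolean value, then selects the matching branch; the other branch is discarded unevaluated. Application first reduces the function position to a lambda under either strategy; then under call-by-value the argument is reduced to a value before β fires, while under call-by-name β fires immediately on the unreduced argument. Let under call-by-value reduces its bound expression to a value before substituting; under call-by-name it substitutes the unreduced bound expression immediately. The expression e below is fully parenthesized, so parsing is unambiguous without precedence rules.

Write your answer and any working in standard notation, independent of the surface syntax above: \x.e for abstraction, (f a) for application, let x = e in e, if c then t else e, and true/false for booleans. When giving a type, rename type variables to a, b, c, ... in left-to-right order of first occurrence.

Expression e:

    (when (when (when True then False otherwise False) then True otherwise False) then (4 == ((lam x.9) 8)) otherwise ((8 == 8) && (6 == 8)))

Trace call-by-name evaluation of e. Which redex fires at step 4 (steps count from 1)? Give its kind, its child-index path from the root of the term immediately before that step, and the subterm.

Working:
step 0: (if (if (if true then false else false) then true else false) then (4 == ((\x.9) 8)) else ((8 == 8) && (6 == 8)))
step 1: [if@0.0] (if (if false then true else false) then (4 == ((\x.9) 8)) else ((8 == 8) && (6 == 8)))
step 2: [if@0] (if false then (4 == ((\x.9) 8)) else ((8 == 8) && (6 == 8)))
step 3: [if@root] ((8 == 8) && (6 == 8))
step 4: [delta@0] (true && (6 == 8))

Answer: delta at 0 : (8 == 8)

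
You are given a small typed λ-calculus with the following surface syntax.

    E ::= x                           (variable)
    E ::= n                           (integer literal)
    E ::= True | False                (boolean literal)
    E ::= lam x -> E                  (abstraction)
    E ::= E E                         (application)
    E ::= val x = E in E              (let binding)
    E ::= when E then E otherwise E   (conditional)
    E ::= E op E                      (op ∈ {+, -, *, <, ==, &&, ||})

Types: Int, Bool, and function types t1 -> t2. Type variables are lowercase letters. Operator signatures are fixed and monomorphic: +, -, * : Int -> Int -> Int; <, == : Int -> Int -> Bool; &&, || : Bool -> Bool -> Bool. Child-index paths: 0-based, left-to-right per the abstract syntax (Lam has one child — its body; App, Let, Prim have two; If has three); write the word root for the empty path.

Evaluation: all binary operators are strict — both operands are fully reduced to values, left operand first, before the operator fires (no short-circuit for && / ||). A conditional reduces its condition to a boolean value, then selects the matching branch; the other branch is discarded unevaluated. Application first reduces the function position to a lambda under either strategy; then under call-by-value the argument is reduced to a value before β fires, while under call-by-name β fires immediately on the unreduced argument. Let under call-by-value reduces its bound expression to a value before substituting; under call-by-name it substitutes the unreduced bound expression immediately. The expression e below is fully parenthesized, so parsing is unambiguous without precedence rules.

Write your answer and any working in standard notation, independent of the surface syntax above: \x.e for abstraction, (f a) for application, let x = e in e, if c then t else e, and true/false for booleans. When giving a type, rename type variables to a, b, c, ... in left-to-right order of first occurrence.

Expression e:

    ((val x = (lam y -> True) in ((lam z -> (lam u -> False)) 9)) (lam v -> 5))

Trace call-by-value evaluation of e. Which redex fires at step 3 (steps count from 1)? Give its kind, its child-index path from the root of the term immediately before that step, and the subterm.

Derivation:
step 0: ((let x = (\y.true) in ((\z.(\u.false)) 9)) (\v.5))
step 1: [let@0] (((\z.(\u.false)) 9) (\v.5))
step 2: [beta@0] ((\u.false) (\v.5))
step 3: [beta@root] false

Answer: beta at root : ((\u.false) (\v.5))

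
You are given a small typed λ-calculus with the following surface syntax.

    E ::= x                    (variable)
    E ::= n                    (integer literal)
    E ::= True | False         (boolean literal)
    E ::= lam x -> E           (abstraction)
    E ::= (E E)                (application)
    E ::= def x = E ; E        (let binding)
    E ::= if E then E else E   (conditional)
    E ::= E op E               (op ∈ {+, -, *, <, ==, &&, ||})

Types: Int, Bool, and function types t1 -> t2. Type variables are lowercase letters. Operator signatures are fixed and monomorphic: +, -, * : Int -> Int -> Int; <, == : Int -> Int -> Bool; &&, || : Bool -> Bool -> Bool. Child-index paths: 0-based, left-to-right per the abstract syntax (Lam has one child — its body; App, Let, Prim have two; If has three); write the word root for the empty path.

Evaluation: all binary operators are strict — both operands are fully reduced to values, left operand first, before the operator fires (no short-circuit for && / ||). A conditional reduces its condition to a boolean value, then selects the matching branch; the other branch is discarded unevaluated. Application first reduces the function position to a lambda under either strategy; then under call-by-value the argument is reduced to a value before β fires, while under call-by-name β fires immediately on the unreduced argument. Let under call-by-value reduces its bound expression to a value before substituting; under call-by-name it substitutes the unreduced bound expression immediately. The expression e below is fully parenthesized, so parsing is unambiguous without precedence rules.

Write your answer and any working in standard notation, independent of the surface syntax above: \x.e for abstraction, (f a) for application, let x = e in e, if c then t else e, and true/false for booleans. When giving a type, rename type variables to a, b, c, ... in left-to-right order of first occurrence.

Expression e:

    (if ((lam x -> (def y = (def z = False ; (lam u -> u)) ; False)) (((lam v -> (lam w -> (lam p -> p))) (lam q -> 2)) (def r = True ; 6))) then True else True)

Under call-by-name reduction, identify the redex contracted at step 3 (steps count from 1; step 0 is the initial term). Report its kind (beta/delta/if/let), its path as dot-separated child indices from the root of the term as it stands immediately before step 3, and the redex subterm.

Answer: if at root : (if false then true else true)

Working:
step 0: (if ((\x.(let y = (let z = false in (\u.u)) in false)) (((\v.(\w.(\p.p))) (\q.2)) (let r = true in 6))) then true else true)
step 1: [beta@0] (if (let y = (let z = false in (\u.u)) in false) then true else true)
step 2: [let@0] (if false then true else true)
step 3: [if@root] true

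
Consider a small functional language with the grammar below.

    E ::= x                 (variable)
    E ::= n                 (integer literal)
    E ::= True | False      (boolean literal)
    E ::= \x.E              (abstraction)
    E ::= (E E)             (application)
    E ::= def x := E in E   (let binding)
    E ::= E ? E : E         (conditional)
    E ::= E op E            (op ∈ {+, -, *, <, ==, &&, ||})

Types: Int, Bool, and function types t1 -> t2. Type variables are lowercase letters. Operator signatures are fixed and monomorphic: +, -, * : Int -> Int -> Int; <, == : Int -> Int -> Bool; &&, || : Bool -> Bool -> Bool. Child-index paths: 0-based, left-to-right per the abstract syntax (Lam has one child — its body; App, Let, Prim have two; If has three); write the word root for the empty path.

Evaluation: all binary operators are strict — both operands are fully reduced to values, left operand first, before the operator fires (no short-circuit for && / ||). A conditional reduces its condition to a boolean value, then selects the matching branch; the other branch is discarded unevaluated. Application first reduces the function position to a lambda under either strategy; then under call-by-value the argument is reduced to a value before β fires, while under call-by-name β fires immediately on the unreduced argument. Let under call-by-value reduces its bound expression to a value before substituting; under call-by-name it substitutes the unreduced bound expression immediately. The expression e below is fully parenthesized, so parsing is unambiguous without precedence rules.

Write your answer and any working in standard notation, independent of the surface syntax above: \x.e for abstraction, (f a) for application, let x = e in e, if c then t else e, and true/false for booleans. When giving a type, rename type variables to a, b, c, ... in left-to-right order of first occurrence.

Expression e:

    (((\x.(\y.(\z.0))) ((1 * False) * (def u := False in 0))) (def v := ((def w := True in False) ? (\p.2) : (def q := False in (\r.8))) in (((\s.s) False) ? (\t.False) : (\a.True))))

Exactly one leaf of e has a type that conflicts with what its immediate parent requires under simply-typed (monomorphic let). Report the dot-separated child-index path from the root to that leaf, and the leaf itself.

Answer: 0.1.0.1 : false

Working:
\z._ : c -> Int
\y._ : b -> c -> Int
\x._ : a -> b -> c -> Int
  unify Int ~ Int
  unify Bool ~ Int
  FAIL: mismatch Bool ~ Int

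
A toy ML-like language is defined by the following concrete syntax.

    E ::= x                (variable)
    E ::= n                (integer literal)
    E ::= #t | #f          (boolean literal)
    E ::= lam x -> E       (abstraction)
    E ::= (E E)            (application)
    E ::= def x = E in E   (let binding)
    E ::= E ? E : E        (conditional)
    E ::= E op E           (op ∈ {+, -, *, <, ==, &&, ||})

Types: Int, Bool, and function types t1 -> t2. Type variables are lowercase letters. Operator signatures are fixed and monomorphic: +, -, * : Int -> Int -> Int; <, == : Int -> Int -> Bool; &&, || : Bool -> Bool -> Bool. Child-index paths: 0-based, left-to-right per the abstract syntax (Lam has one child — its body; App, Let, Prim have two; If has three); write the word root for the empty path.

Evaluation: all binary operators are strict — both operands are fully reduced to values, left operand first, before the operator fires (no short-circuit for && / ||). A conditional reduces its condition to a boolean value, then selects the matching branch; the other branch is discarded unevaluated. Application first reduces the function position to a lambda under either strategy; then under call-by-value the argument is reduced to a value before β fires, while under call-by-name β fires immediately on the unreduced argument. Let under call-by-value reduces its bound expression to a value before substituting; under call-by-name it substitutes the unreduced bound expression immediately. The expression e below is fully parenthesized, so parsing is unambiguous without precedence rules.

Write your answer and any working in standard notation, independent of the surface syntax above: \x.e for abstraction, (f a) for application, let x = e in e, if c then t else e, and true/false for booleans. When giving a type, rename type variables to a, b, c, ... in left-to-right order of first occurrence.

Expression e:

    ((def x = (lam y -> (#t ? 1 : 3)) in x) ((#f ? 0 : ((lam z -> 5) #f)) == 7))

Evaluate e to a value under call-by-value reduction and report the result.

Answer: 1

Trace:
step 0: ((let x = (\y.(if true then 1 else 3)) in x) ((if false then 0 else ((\z.5) false)) == 7))
step 1: [let@0] ((\y.(if true then 1 else 3)) ((if false then 0 else ((\z.5) false)) == 7))
step 2: [if@1.0] ((\y.(if true then 1 else 3)) (((\z.5) false) == 7))
step 3: [beta@1.0] ((\y.(if true then 1 else 3)) (5 == 7))
step 4: [delta@1] ((\y.(if true then 1 else 3)) false)
step 5: [beta@root] (if true then 1 else 3)
step 6: [if@root] 1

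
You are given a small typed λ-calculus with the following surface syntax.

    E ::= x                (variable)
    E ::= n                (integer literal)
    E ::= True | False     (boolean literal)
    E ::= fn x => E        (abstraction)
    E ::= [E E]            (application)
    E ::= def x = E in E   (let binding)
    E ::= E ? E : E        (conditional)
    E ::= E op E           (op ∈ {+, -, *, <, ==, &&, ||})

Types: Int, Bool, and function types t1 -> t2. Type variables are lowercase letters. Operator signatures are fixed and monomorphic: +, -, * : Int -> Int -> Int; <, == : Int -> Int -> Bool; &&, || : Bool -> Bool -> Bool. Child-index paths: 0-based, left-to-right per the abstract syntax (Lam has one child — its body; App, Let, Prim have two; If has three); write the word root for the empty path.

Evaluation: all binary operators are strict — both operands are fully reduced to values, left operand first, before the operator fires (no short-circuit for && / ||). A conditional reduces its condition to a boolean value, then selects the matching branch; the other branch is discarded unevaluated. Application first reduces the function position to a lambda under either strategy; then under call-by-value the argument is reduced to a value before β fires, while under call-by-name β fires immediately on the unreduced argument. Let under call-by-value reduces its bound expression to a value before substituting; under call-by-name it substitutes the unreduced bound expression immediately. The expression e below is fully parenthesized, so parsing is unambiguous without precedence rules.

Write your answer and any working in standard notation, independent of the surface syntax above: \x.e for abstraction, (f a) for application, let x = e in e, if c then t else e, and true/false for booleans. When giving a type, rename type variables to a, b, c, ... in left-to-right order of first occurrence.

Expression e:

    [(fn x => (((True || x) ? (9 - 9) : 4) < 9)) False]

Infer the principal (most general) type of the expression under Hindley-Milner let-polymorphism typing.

Working:
  unify Bool ~ Bool
x : a
  unify a ~ Bool
  unify Bool ~ Bool
  unify Int ~ Int
  unify Int ~ Int
  unify Int ~ Int
  unify Int ~ Int
  unify Int ~ Int
\x._ : Bool -> Bool
  unify Bool -> Bool ~ Bool -> b
  unify Bool ~ Bool
  unify Bool ~ b
_ _ : Bool

Answer: Bool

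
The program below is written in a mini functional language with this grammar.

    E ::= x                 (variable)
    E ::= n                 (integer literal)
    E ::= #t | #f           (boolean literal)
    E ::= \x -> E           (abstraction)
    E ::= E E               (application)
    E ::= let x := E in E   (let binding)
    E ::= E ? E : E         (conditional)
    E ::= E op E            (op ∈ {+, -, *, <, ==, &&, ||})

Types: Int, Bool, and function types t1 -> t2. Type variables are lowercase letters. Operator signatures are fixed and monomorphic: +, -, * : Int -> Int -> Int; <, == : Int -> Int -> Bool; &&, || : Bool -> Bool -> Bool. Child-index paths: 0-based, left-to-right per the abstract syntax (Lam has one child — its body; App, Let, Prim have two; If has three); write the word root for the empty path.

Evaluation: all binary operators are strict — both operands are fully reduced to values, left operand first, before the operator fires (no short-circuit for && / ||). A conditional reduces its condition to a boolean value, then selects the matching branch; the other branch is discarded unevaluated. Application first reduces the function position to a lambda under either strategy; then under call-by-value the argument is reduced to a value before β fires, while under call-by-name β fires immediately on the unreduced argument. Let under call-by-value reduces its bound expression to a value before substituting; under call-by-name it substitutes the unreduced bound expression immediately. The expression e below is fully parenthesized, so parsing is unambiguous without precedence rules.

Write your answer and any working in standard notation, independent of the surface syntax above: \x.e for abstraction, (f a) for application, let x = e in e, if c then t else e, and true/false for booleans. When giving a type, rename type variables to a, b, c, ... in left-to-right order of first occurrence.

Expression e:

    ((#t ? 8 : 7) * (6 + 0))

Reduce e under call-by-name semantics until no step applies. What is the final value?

Trace:
step 0: ((if true then 8 else 7) * (6 + 0))
step 1: [if@0] (8 * (6 + 0))
step 2: [delta@1] (8 * 6)
step 3: [delta@root] 48

Answer: 48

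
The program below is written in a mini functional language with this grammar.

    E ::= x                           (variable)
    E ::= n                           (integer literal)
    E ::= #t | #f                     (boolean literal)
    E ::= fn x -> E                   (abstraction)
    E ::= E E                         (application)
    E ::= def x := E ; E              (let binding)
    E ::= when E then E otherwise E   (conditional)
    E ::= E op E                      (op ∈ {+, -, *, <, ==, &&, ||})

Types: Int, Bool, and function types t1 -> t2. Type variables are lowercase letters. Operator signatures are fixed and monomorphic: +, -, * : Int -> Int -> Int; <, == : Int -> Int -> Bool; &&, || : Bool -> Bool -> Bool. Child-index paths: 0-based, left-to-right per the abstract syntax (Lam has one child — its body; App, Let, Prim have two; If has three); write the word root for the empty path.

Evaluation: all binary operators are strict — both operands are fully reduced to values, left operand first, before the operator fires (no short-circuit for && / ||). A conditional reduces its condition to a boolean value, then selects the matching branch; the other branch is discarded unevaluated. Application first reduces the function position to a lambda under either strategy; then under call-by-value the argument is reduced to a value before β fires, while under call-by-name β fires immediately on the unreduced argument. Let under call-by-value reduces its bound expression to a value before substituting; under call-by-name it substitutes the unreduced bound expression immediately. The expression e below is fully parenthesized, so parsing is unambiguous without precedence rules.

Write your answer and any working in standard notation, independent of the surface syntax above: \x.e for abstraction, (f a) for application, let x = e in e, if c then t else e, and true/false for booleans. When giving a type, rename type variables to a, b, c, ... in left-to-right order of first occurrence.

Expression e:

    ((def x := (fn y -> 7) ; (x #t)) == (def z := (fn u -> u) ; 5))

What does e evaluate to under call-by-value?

Answer: false

Trace:
step 0: ((let x = (\y.7) in (x true)) == (let z = (\u.u) in 5))
step 1: [let@0] (((\y.7) true) == (let z = (\u.u) in 5))
step 2: [beta@0] (7 == (let z = (\u.u) in 5))
step 3: [let@1] (7 == 5)
step 4: [delta@root] false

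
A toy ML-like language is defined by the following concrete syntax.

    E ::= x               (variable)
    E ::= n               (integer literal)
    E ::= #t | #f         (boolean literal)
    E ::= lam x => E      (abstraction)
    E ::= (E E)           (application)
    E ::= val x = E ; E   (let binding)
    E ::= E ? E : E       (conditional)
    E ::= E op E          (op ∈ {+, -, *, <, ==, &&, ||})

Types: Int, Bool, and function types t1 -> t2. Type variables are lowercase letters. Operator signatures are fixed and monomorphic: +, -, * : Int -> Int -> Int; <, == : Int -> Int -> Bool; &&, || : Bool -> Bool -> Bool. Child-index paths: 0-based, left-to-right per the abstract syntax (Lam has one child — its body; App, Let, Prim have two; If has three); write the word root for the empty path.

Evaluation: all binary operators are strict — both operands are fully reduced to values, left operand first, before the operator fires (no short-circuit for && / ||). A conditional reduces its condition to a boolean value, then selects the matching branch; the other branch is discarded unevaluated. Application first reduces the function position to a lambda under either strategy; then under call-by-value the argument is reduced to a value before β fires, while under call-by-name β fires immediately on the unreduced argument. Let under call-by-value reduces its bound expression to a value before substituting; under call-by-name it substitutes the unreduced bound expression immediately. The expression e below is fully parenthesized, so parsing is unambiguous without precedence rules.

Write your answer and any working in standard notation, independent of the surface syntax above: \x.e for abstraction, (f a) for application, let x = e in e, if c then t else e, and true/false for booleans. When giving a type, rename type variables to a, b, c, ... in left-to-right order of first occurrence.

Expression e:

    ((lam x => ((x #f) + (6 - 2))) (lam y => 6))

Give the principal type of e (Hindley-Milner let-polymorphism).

Working:
x : a
  unify a ~ Bool -> b
_ _ : b
  unify b ~ Int
  unify Int ~ Int
  unify Int ~ Int
  unify Int ~ Int
\x._ : (Bool -> Int) -> Int
\y._ : c -> Int
  unify (Bool -> Int) -> Int ~ (c -> Int) -> d
  unify Bool -> Int ~ c -> Int
  unify Bool ~ c
  unify Int ~ Int
  unify Int ~ d
_ _ : Int

Answer: Int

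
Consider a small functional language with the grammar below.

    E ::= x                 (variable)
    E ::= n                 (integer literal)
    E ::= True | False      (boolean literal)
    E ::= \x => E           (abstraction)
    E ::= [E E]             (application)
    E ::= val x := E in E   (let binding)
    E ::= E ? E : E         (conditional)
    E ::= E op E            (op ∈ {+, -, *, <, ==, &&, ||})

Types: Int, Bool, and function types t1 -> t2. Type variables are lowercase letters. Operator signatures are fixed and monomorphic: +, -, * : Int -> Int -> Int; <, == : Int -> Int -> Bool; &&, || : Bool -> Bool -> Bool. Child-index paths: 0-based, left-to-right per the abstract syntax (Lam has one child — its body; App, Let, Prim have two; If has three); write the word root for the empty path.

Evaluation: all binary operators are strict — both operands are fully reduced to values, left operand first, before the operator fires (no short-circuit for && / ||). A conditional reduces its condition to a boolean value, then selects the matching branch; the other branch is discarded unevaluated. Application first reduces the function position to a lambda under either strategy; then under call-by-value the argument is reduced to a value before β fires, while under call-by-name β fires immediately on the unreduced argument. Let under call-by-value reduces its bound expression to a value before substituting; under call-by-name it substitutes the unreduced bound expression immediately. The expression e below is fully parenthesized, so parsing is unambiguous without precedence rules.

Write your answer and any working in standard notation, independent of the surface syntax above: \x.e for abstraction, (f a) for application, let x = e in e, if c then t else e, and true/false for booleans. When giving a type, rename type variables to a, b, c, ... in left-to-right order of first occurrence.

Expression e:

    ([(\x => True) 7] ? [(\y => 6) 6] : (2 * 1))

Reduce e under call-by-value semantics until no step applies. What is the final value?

Answer: 6

Trace:
step 0: (if ((\x.true) 7) then ((\y.6) 6) else (2 * 1))
step 1: [beta@0] (if true then ((\y.6) 6) else (2 * 1))
step 2: [if@root] ((\y.6) 6)
step 3: [beta@root] 6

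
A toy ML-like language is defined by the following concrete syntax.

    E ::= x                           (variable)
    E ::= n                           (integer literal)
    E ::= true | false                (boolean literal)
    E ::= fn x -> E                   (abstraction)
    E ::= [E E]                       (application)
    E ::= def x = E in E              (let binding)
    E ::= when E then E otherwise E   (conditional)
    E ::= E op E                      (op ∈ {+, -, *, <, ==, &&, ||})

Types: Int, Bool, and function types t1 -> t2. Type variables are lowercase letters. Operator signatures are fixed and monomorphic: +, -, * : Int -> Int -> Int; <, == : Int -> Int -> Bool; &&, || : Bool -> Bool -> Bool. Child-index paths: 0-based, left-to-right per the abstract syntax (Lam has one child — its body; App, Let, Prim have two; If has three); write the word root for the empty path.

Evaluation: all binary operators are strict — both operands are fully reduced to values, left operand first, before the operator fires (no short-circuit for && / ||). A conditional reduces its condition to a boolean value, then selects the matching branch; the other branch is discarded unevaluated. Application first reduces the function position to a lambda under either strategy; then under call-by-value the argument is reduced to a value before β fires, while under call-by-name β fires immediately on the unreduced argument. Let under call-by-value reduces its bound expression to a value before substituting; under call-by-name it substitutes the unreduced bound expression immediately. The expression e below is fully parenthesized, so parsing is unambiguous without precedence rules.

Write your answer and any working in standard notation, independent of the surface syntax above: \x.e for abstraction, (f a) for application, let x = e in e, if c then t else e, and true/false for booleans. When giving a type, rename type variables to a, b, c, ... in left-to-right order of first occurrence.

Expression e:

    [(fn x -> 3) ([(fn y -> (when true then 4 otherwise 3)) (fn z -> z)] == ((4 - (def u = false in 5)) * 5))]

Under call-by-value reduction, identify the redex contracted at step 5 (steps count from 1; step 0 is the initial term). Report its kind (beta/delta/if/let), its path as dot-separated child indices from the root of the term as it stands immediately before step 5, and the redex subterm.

Working:
step 0: ((\x.3) (((\y.(if true then 4 else 3)) (\z.z)) == ((4 - (let u = false in 5)) * 5)))
step 1: [beta@1.0] ((\x.3) ((if true then 4 else 3) == ((4 - (let u = false in 5)) * 5)))
step 2: [if@1.0] ((\x.3) (4 == ((4 - (let u = false in 5)) * 5)))
step 3: [let@1.1.0.1] ((\x.3) (4 == ((4 - 5) * 5)))
step 4: [delta@1.1.0] ((\x.3) (4 == (-1 * 5)))
step 5: [delta@1.1] ((\x.3) (4 == -5))

Answer: delta at 1.1 : (-1 * 5)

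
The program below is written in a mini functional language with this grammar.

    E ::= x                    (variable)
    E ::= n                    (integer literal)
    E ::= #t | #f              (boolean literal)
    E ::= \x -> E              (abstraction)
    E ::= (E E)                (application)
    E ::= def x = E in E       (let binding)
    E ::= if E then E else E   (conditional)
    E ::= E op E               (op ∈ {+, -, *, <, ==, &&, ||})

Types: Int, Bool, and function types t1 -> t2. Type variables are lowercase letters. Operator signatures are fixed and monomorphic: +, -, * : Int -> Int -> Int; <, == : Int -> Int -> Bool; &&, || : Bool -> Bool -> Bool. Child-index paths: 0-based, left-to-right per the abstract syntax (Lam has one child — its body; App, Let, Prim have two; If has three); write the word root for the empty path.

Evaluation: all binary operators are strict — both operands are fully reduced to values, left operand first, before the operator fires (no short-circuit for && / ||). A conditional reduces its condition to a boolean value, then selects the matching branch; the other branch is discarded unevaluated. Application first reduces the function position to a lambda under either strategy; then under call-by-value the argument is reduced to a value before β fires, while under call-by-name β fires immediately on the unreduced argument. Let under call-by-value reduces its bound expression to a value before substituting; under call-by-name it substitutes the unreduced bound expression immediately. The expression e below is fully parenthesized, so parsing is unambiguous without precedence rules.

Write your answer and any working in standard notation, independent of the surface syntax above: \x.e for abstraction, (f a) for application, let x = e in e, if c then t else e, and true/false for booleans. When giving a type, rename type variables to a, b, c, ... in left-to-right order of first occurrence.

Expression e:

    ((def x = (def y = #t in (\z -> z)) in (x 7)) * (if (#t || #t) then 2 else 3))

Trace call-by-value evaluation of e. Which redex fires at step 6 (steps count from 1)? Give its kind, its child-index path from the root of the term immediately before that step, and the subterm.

Working:
step 0: ((let x = (let y = true in (\z.z)) in (x 7)) * (if (true || true) then 2 else 3))
step 1: [let@0.0] ((let x = (\z.z) in (x 7)) * (if (true || true) then 2 else 3))
step 2: [let@0] (((\z.z) 7) * (if (true || true) then 2 else 3))
step 3: [beta@0] (7 * (if (true || true) then 2 else 3))
step 4: [delta@1.0] (7 * (if true then 2 else 3))
step 5: [if@1] (7 * 2)
step 6: [delta@root] 14

Answer: delta at root : (7 * 2)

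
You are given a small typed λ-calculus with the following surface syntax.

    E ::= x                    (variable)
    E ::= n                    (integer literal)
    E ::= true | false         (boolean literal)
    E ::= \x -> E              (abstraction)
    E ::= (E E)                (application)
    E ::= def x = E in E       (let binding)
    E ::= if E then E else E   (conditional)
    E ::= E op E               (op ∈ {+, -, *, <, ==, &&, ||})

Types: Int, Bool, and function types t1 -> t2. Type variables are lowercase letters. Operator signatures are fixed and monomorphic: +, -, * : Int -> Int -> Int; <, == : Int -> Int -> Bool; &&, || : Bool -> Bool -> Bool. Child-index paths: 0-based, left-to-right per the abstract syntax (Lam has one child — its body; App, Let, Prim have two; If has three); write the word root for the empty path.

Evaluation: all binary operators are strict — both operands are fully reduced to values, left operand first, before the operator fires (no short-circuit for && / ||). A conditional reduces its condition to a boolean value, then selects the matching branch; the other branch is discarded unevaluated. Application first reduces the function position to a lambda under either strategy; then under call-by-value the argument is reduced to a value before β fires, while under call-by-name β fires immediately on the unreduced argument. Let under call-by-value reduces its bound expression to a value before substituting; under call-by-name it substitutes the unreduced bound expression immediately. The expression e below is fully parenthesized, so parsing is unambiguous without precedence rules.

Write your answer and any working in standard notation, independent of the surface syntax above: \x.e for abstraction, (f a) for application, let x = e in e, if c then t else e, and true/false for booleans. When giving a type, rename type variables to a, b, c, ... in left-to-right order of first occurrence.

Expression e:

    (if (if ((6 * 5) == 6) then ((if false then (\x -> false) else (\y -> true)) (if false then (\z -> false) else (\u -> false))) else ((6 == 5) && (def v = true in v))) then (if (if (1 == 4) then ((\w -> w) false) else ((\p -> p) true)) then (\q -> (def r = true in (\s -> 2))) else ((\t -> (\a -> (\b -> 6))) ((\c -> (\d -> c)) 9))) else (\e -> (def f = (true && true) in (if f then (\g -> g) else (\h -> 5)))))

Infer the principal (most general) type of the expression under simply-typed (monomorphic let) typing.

Trace:
  unify Int ~ Int
  unify Int ~ Int
  unify Int ~ Int
  unify Int ~ Int
  unify Bool ~ Bool
  unify Bool ~ Bool
\x._ : a -> Bool
\y._ : b -> Bool
  unify a -> Bool ~ b -> Bool
  unify a ~ b
  unify Bool ~ Bool
  unify Bool ~ Bool
\z._ : c -> Bool
\u._ : d -> Bool
  unify c -> Bool ~ d -> Bool
  unify c ~ d
  unify Bool ~ Bool
  unify b -> Bool ~ (d -> Bool) -> e
  unify b ~ d -> Bool
  unify Bool ~ e
_ _ : Bool
  unify Int ~ Int
  unify Int ~ Int
  unify Bool ~ Bool
let v : Bool
v : Bool
  unify Bool ~ Bool
  unify Bool ~ Bool
  unify Bool ~ Bool
  unify Int ~ Int
  unify Int ~ Int
  unify Bool ~ Bool
w : f
\w._ : f -> f
  unify f -> f ~ Bool -> g
  unify f ~ Bool
  unify Bool ~ g
_ _ : Bool
p : h
\p._ : h -> h
  unify h -> h ~ Bool -> i
  unify h ~ Bool
  unify Bool ~ i
_ _ : Bool
  unify Bool ~ Bool
  unify Bool ~ Bool
let r : Bool
\s._ : k -> Int
\q._ : j -> k -> Int
\b._ : n -> Int
\a._ : m -> n -> Int
\t._ : l -> m -> n -> Int
c : o
\d._ : p -> o
\c._ : o -> p -> o
  unify o -> p -> o ~ Int -> q
  unify o ~ Int
  unify p -> Int ~ q
_ _ : p -> Int
  unify l -> m -> n -> Int ~ (p -> Int) -> r
  unify l ~ p -> Int
  unify m -> n -> Int ~ r
_ _ : m -> n -> Int
  unify j -> k -> Int ~ m -> n -> Int
  unify j ~ m
  unify k -> Int ~ n -> Int
  unify k ~ n
  unify Int ~ Int
  unify Bool ~ Bool
  unify Bool ~ Bool
let f : Bool
f : Bool
  unify Bool ~ Bool
g : t
\g._ : t -> t
\h._ : u -> Int
  unify t -> t ~ u -> Int
  unify t ~ u
  unify u ~ Int
\e._ : s -> Int -> Int
  unify m -> n -> Int ~ s -> Int -> Int
  unify m ~ s
  unify n -> Int ~ Int -> Int
  unify n ~ Int
  unify Int ~ Int

Answer: a -> Int -> Int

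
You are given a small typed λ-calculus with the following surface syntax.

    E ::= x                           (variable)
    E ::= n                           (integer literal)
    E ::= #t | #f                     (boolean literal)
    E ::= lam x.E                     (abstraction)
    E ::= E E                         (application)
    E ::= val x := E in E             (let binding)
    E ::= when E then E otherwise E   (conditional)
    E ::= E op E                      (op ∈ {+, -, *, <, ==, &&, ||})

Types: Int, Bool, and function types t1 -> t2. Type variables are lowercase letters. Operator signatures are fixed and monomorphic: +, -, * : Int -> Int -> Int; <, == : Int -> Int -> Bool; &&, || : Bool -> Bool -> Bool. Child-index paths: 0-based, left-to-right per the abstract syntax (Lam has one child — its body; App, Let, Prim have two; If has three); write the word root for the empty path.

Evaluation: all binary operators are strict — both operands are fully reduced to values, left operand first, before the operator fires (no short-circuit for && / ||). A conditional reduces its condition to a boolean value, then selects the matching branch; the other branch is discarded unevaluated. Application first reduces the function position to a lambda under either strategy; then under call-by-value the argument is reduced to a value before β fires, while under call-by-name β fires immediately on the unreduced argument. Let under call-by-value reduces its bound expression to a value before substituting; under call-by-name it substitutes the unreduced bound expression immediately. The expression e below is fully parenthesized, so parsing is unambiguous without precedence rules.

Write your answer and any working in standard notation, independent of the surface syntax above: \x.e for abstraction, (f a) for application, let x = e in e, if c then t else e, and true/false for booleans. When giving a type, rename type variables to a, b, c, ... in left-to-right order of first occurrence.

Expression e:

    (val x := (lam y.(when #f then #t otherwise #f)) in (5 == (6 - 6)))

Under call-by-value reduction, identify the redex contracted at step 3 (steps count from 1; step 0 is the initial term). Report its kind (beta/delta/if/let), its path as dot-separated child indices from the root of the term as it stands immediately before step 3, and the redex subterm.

Trace:
step 0: (let x = (\y.(if false then true else false)) in (5 == (6 - 6)))
step 1: [let@root] (5 == (6 - 6))
step 2: [delta@1] (5 == 0)
step 3: [delta@root] false

Answer: delta at root : (5 == 0)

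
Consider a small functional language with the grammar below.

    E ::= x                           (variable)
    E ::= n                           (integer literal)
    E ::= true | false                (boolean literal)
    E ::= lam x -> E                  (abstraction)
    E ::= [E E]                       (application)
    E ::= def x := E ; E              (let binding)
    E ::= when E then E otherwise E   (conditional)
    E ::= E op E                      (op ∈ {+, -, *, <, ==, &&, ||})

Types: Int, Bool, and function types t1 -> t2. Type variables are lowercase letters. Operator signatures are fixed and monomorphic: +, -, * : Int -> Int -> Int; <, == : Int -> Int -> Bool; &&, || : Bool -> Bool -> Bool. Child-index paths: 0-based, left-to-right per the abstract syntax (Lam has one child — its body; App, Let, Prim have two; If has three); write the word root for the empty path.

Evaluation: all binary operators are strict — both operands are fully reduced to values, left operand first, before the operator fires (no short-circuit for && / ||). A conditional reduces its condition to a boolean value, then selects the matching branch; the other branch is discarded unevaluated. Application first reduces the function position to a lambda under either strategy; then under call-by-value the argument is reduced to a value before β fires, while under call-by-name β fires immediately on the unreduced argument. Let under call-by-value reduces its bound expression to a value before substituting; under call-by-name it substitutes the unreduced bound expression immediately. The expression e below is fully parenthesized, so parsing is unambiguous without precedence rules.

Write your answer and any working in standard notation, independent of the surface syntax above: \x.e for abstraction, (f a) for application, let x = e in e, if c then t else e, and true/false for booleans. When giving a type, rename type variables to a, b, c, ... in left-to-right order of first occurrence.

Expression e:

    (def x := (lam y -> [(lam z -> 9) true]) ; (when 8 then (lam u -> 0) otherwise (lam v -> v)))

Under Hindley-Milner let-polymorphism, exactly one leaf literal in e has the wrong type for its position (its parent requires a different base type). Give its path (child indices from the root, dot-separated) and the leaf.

Answer: 1.0 : 8

Working:
\z._ : b -> Int
  unify b -> Int ~ Bool -> c
  unify b ~ Bool
  unify Int ~ c
_ _ : Int
\y._ : a -> Int
let x : forall. a -> Int
  unify Int ~ Bool
  FAIL: mismatch Int ~ Bool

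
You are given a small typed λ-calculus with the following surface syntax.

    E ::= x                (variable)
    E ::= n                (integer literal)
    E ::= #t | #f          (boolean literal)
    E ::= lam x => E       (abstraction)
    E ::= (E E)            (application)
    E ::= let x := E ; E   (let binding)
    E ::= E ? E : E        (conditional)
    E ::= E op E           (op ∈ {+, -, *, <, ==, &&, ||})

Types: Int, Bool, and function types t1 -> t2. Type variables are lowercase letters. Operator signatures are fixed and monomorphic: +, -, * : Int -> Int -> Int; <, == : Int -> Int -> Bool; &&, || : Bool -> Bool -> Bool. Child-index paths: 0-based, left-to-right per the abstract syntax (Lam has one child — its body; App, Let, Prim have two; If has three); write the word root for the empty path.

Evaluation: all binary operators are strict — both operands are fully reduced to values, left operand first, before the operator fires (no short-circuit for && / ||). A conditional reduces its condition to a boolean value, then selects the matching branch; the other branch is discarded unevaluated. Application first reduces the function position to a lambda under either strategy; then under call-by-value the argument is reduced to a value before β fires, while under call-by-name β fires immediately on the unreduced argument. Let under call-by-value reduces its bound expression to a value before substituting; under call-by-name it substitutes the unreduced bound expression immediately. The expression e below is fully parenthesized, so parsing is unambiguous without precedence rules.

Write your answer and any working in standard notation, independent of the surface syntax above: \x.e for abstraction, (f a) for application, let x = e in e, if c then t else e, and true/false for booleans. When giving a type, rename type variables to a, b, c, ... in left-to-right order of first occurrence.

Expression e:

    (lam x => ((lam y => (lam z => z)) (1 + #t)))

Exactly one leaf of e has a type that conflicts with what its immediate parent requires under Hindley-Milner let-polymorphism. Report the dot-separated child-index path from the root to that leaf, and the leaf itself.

Derivation:
z : c
\z._ : c -> c
\y._ : b -> c -> c
  unify Int ~ Int
  unify Bool ~ Int
  FAIL: mismatch Bool ~ Int

Answer: 0.1.1 : true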